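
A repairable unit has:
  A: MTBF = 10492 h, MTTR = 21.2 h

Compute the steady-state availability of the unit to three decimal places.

A(A) = MTBF/(MTBF+MTTR) = 10492/(10492+21.2) = 0.998

0.998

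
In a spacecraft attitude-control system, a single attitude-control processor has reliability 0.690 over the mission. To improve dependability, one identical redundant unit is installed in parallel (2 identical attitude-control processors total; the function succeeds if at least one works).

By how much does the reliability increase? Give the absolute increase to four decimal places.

R_before = 0.690
R_after = 1 − (1 − 0.690)^2 = 0.9039
ΔR = 0.9039 − 0.690 = 0.2139

0.2139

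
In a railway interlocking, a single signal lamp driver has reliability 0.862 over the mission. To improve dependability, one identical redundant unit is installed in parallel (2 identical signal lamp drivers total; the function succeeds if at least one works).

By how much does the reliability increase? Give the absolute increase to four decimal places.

R_before = 0.862
R_after = 1 − (1 − 0.862)^2 = 0.9810
ΔR = 0.9810 − 0.862 = 0.1190

0.1190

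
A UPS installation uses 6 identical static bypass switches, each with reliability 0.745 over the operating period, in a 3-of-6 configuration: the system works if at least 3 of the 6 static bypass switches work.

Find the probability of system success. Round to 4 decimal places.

0.9597

R = Σ_{i=3}^{6} C(6,i) p^i (1−p)^{6−i} with p = 0.745
C(6,3)·0.745^3·0.255^3 = 0.137126
C(6,4)·0.745^4·0.255^2 = 0.300467
C(6,5)·0.745^5·0.255^1 = 0.351134
C(6,6)·0.745^6·0.255^0 = 0.170977
Sum = 0.9597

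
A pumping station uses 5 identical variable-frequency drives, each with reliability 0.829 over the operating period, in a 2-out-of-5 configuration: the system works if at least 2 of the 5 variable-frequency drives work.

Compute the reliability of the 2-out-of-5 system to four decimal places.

0.9963

R = Σ_{i=2}^{5} C(5,i) p^i (1−p)^{5−i} with p = 0.829
C(5,2)·0.829^2·0.171^3 = 0.034364
C(5,3)·0.829^3·0.171^2 = 0.166593
C(5,4)·0.829^4·0.171^1 = 0.403817
C(5,5)·0.829^5·0.171^0 = 0.391537
Sum = 0.9963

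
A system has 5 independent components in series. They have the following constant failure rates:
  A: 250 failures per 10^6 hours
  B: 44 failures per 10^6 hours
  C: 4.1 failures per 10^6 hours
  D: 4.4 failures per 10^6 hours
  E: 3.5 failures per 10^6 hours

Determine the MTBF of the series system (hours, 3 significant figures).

Series of exponential components: λ_sys = Σ λ_i
λ_sys = 0.00025 + 0.000044 + 0.0000041 + 0.0000044 + 0.0000035 = 3.0600e-04 /h
MTBF = 1 / λ_sys = 3270 h

3270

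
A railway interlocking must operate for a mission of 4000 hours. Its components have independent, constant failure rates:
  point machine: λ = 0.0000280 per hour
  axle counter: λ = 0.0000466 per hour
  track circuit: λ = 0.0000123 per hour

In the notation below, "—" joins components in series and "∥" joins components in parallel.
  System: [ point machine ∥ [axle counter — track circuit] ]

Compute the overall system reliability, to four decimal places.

0.9778

R(point machine) = exp(−0.0000280 × 4000) = 0.894044
R(axle counter) = exp(−0.0000466 × 4000) = 0.829942
R(track circuit) = exp(−0.0000123 × 4000) = 0.951991
Series (axle counter and track circuit): 0.829942 × 0.951991 = 0.790097
Parallel (point machine and [0.790097]): 1 − (1 − 0.894044)(1 − 0.790097) = 0.9778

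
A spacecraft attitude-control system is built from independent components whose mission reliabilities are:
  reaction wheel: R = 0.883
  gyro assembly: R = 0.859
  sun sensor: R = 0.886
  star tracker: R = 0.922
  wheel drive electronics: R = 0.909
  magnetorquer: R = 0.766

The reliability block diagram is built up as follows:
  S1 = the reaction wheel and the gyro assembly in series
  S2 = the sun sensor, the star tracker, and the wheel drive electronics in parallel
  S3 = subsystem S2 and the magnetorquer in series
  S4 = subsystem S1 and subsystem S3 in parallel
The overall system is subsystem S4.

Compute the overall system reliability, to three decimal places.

Series (reaction wheel and gyro assembly): 0.88300 × 0.85900 = 0.75850
Parallel (sun sensor, star tracker, and wheel drive electronics): 1 − (1 − 0.88600)(1 − 0.92200)(1 − 0.90900) = 0.99919
Series ([0.99919] and magnetorquer): 0.99919 × 0.76600 = 0.76538
Parallel ([0.75850] and [0.76538]): 1 − (1 − 0.75850)(1 − 0.76538) = 0.943

0.943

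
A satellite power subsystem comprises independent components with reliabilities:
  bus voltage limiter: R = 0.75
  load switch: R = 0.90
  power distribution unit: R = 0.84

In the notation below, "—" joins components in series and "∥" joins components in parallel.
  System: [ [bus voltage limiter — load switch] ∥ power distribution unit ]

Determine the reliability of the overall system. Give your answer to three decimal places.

Series (bus voltage limiter and load switch): 0.75000 × 0.90000 = 0.67500
Parallel ([0.67500] and power distribution unit): 1 − (1 − 0.67500)(1 − 0.84000) = 0.948

0.948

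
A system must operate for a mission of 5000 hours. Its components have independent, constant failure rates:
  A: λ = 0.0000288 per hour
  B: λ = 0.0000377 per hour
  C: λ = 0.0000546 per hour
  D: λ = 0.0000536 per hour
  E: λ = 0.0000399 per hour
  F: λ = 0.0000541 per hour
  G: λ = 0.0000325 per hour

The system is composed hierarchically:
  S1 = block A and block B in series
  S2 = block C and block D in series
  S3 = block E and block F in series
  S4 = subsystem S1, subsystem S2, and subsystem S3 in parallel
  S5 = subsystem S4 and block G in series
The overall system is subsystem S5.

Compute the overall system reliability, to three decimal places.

R(A) = exp(−0.0000288 × 5000) = 0.86589
R(B) = exp(−0.0000377 × 5000) = 0.82820
R(C) = exp(−0.0000546 × 5000) = 0.76109
R(D) = exp(−0.0000536 × 5000) = 0.76491
R(E) = exp(−0.0000399 × 5000) = 0.81914
R(F) = exp(−0.0000541 × 5000) = 0.76300
R(G) = exp(−0.0000325 × 5000) = 0.85002
Series (A and B): 0.86589 × 0.82820 = 0.71713
Series (C and D): 0.76109 × 0.76491 = 0.58217
Series (E and F): 0.81914 × 0.76300 = 0.62500
Parallel ([0.71713], [0.58217], and [0.62500]): 1 − (1 − 0.71713)(1 − 0.58217)(1 − 0.62500) = 0.95568
Series ([0.95568] and G): 0.95568 × 0.85002 = 0.812

0.812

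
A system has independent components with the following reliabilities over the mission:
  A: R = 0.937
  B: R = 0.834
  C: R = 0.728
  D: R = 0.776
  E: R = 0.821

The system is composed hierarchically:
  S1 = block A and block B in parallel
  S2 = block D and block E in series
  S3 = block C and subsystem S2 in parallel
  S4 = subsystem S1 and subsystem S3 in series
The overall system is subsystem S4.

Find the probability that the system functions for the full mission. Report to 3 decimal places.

0.892

Parallel (A and B): 1 − (1 − 0.93700)(1 − 0.83400) = 0.98954
Series (D and E): 0.77600 × 0.82100 = 0.63710
Parallel (C and [0.63710]): 1 − (1 − 0.72800)(1 − 0.63710) = 0.90129
Series ([0.98954] and [0.90129]): 0.98954 × 0.90129 = 0.892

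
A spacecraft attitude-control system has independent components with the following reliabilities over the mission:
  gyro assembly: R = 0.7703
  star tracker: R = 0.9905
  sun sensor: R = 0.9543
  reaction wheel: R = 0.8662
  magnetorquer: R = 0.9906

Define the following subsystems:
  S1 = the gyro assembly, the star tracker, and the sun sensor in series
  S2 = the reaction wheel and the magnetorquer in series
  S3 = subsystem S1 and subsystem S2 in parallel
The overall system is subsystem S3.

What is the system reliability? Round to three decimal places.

Series (gyro assembly, star tracker, and sun sensor): 0.77030 × 0.99050 × 0.95430 = 0.72811
Series (reaction wheel and magnetorquer): 0.86620 × 0.99060 = 0.85806
Parallel ([0.72811] and [0.85806]): 1 − (1 − 0.72811)(1 − 0.85806) = 0.961

0.961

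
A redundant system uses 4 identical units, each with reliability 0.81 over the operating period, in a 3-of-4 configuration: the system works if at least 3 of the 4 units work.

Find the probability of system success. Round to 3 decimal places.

R = Σ_{i=3}^{4} C(4,i) p^i (1−p)^{4−i} with p = 0.81
C(4,3)·0.81^3·0.19^1 = 0.40390
C(4,4)·0.81^4·0.19^0 = 0.43047
Sum = 0.834

0.834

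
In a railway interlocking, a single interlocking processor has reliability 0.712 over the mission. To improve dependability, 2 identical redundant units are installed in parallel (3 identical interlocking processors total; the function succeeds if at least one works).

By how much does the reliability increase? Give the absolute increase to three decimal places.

R_before = 0.712
R_after = 1 − (1 − 0.712)^3 = 0.976
ΔR = 0.976 − 0.712 = 0.264

0.264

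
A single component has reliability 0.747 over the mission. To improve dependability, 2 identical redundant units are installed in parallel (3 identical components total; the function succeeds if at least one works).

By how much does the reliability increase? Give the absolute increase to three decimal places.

0.237

R_before = 0.747
R_after = 1 − (1 − 0.747)^3 = 0.984
ΔR = 0.984 − 0.747 = 0.237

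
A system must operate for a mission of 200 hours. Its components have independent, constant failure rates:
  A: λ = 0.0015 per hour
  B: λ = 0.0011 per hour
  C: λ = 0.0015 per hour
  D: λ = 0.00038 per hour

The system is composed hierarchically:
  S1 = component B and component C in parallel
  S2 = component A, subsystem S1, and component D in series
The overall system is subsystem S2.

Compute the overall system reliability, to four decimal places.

0.6515

R(A) = exp(−0.0015 × 200) = 0.740818
R(B) = exp(−0.0011 × 200) = 0.802519
R(C) = exp(−0.0015 × 200) = 0.740818
R(D) = exp(−0.00038 × 200) = 0.926816
Parallel (B and C): 1 − (1 − 0.802519)(1 − 0.740818) = 0.948816
Series (A, [0.948816], and D): 0.740818 × 0.948816 × 0.926816 = 0.6515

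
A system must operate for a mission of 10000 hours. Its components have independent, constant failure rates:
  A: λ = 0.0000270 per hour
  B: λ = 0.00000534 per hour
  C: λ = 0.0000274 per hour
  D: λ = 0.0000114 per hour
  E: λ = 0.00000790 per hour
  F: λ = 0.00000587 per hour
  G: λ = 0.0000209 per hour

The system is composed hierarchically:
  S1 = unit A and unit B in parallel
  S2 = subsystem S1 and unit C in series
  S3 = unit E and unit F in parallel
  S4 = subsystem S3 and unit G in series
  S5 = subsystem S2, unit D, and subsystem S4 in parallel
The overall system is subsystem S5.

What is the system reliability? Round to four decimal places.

R(A) = exp(−0.0000270 × 10000) = 0.763379
R(B) = exp(−0.00000534 × 10000) = 0.948001
R(C) = exp(−0.0000274 × 10000) = 0.760332
R(D) = exp(−0.0000114 × 10000) = 0.892258
R(E) = exp(−0.00000790 × 10000) = 0.924040
R(F) = exp(−0.00000587 × 10000) = 0.942990
R(G) = exp(−0.0000209 × 10000) = 0.811395
Parallel (A and B): 1 − (1 − 0.763379)(1 − 0.948001) = 0.987696
Series ([0.987696] and C): 0.987696 × 0.760332 = 0.750977
Parallel (E and F): 1 − (1 − 0.924040)(1 − 0.942990) = 0.995670
Series ([0.995670] and G): 0.995670 × 0.811395 = 0.807882
Parallel ([0.750977], D, and [0.807882]): 1 − (1 − 0.750977)(1 − 0.892258)(1 − 0.807882) = 0.9948

0.9948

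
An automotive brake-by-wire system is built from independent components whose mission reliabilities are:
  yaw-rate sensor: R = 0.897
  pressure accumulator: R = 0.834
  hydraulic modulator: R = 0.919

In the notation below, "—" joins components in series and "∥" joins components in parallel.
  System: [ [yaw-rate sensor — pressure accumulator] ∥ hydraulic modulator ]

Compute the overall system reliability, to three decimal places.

Series (yaw-rate sensor and pressure accumulator): 0.89700 × 0.83400 = 0.74810
Parallel ([0.74810] and hydraulic modulator): 1 − (1 − 0.74810)(1 − 0.91900) = 0.980

0.980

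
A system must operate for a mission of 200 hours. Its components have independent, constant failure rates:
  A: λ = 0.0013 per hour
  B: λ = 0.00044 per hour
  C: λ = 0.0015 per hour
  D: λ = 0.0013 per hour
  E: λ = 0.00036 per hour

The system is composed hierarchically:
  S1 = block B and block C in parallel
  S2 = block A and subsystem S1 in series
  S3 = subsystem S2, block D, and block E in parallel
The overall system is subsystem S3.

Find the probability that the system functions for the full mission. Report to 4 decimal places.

0.9961

R(A) = exp(−0.0013 × 200) = 0.771052
R(B) = exp(−0.00044 × 200) = 0.915761
R(C) = exp(−0.0015 × 200) = 0.740818
R(D) = exp(−0.0013 × 200) = 0.771052
R(E) = exp(−0.00036 × 200) = 0.930531
Parallel (B and C): 1 − (1 − 0.915761)(1 − 0.740818) = 0.978167
Series (A and [0.978167]): 0.771052 × 0.978167 = 0.754218
Parallel ([0.754218], D, and E): 1 − (1 − 0.754218)(1 − 0.771052)(1 − 0.930531) = 0.9961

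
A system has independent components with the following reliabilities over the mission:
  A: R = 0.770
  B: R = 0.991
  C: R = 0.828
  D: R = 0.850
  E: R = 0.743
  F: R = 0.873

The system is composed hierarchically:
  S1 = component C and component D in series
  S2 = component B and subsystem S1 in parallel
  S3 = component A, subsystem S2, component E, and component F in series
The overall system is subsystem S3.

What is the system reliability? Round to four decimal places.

Series (C and D): 0.828000 × 0.850000 = 0.703800
Parallel (B and [0.703800]): 1 − (1 − 0.991000)(1 − 0.703800) = 0.997334
Series (A, [0.997334], E, and F): 0.770000 × 0.997334 × 0.743000 × 0.873000 = 0.4981

0.4981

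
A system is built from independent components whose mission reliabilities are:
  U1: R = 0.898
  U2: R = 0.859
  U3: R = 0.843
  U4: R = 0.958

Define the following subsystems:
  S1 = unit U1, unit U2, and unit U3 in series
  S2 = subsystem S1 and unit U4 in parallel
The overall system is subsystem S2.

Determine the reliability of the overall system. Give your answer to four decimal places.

Series (U1, U2, and U3): 0.898000 × 0.859000 × 0.843000 = 0.650275
Parallel ([0.650275] and U4): 1 − (1 − 0.650275)(1 − 0.958000) = 0.9853

0.9853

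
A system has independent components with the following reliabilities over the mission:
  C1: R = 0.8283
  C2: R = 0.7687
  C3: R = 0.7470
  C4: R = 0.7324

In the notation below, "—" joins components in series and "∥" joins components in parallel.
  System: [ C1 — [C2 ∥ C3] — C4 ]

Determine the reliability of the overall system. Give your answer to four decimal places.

Parallel (C2 and C3): 1 − (1 − 0.768700)(1 − 0.747000) = 0.941481
Series (C1, [0.941481], and C4): 0.828300 × 0.941481 × 0.732400 = 0.5711

0.5711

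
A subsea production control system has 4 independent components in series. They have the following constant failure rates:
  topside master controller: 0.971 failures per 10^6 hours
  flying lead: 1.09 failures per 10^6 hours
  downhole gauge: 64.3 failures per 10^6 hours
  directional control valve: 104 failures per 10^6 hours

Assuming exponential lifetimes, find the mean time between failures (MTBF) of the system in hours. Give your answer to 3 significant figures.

Series of exponential components: λ_sys = Σ λ_i
λ_sys = 0.000000971 + 0.00000109 + 0.0000643 + 0.000104 = 1.7036e-04 /h
MTBF = 1 / λ_sys = 5870 h

5870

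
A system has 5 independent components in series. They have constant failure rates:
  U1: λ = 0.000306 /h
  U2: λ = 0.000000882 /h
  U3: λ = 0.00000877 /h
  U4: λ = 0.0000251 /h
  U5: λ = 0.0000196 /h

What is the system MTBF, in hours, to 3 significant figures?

2780

Series of exponential components: λ_sys = Σ λ_i
λ_sys = 0.000306 + 0.000000882 + 0.00000877 + 0.0000251 + 0.0000196 = 3.6035e-04 /h
MTBF = 1 / λ_sys = 2780 h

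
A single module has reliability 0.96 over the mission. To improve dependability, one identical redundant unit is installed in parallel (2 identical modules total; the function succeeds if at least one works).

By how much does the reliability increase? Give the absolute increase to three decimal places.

R_before = 0.96
R_after = 1 − (1 − 0.96)^2 = 0.998
ΔR = 0.998 − 0.96 = 0.038

0.038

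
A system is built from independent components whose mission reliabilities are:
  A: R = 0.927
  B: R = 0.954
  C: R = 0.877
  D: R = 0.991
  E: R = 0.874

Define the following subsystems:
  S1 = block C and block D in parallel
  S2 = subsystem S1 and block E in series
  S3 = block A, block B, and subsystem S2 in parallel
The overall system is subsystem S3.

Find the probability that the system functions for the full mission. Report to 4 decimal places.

0.9996

Parallel (C and D): 1 − (1 − 0.877000)(1 − 0.991000) = 0.998893
Series ([0.998893] and E): 0.998893 × 0.874000 = 0.873032
Parallel (A, B, and [0.873032]): 1 − (1 − 0.927000)(1 − 0.954000)(1 − 0.873032) = 0.9996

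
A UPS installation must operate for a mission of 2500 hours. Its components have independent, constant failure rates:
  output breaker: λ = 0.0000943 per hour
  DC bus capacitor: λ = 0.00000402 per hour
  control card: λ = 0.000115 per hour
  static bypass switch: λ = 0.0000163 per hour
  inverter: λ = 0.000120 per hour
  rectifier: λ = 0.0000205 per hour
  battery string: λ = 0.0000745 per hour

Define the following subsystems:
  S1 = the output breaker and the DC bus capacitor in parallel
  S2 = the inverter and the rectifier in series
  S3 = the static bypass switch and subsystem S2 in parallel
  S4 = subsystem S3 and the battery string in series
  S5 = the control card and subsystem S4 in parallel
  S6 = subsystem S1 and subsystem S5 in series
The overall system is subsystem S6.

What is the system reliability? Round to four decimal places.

0.9531

R(output breaker) = exp(−0.0000943 × 2500) = 0.789978
R(DC bus capacitor) = exp(−0.00000402 × 2500) = 0.990000
R(control card) = exp(−0.000115 × 2500) = 0.750137
R(static bypass switch) = exp(−0.0000163 × 2500) = 0.960069
R(inverter) = exp(−0.000120 × 2500) = 0.740818
R(rectifier) = exp(−0.0000205 × 2500) = 0.950041
R(battery string) = exp(−0.0000745 × 2500) = 0.830066
Parallel (output breaker and DC bus capacitor): 1 − (1 − 0.789978)(1 − 0.990000) = 0.997900
Series (inverter and rectifier): 0.740818 × 0.950041 = 0.703807
Parallel (static bypass switch and [0.703807]): 1 − (1 − 0.960069)(1 − 0.703807) = 0.988173
Series ([0.988173] and battery string): 0.988173 × 0.830066 = 0.820249
Parallel (control card and [0.820249]): 1 − (1 − 0.750137)(1 − 0.820249) = 0.955087
Series ([0.997900] and [0.955087]): 0.997900 × 0.955087 = 0.9531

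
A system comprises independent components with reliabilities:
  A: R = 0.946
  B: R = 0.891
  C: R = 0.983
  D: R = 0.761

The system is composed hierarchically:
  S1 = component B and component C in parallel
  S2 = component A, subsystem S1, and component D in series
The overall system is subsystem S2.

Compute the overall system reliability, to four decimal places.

Parallel (B and C): 1 − (1 − 0.891000)(1 − 0.983000) = 0.998147
Series (A, [0.998147], and D): 0.946000 × 0.998147 × 0.761000 = 0.7186

0.7186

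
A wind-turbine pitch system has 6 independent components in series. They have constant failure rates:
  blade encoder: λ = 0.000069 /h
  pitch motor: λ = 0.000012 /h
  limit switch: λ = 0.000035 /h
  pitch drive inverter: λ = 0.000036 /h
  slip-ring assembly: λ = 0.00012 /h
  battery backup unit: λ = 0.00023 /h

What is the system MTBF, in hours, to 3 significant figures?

1990

Series of exponential components: λ_sys = Σ λ_i
λ_sys = 0.000069 + 0.000012 + 0.000035 + 0.000036 + 0.00012 + 0.00023 = 5.0200e-04 /h
MTBF = 1 / λ_sys = 1990 h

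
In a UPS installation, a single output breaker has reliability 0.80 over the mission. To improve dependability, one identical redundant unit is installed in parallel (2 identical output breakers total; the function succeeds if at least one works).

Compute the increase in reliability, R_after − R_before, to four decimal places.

R_before = 0.80
R_after = 1 − (1 − 0.80)^2 = 0.9600
ΔR = 0.9600 − 0.80 = 0.1600

0.1600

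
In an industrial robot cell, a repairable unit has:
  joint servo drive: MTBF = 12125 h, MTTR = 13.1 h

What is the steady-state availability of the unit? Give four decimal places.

A(joint servo drive) = MTBF/(MTBF+MTTR) = 12125/(12125+13.1) = 0.9989

0.9989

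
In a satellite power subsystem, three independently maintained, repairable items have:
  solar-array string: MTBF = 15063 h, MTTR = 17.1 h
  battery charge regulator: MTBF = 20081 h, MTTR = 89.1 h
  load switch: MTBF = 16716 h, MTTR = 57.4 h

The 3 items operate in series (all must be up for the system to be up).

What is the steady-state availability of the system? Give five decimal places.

A(solar-array string) = MTBF/(MTBF+MTTR) = 15063/(15063+17.1) = 0.998866
A(battery charge regulator) = MTBF/(MTBF+MTTR) = 20081/(20081+89.1) = 0.995583
A(load switch) = MTBF/(MTBF+MTTR) = 16716/(16716+57.4) = 0.996578
Series availability: 0.998866 × 0.995583 × 0.996578 = 0.99105

0.99105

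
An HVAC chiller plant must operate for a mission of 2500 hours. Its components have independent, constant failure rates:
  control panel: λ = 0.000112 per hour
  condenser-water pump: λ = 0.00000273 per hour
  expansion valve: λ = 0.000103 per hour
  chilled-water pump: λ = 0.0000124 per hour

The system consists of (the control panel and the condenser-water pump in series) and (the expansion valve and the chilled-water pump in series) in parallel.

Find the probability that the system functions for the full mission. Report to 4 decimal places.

R(control panel) = exp(−0.000112 × 2500) = 0.755784
R(condenser-water pump) = exp(−0.00000273 × 2500) = 0.993198
R(expansion valve) = exp(−0.000103 × 2500) = 0.772982
R(chilled-water pump) = exp(−0.0000124 × 2500) = 0.969476
Series (control panel and condenser-water pump): 0.755784 × 0.993198 = 0.750643
Series (expansion valve and chilled-water pump): 0.772982 × 0.969476 = 0.749387
Parallel ([0.750643] and [0.749387]): 1 − (1 − 0.750643)(1 − 0.749387) = 0.9375

0.9375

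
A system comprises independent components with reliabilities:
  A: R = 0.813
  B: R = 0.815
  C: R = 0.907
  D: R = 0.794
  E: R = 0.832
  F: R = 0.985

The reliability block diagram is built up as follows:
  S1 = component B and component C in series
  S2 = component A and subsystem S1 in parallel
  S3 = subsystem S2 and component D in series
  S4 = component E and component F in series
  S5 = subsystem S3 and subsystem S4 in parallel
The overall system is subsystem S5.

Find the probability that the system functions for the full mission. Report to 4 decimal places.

0.9558

Series (B and C): 0.815000 × 0.907000 = 0.739205
Parallel (A and [0.739205]): 1 − (1 − 0.813000)(1 − 0.739205) = 0.951231
Series ([0.951231] and D): 0.951231 × 0.794000 = 0.755277
Series (E and F): 0.832000 × 0.985000 = 0.819520
Parallel ([0.755277] and [0.819520]): 1 − (1 − 0.755277)(1 − 0.819520) = 0.9558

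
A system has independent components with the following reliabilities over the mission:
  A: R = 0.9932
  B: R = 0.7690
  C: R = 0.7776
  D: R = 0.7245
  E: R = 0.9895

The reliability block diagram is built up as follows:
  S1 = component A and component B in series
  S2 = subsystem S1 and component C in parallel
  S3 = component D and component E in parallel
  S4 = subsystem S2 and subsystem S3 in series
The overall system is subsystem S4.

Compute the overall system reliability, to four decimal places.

0.9447

Series (A and B): 0.993200 × 0.769000 = 0.763771
Parallel ([0.763771] and C): 1 − (1 − 0.763771)(1 − 0.777600) = 0.947463
Parallel (D and E): 1 − (1 − 0.724500)(1 − 0.989500) = 0.997107
Series ([0.947463] and [0.997107]): 0.947463 × 0.997107 = 0.9447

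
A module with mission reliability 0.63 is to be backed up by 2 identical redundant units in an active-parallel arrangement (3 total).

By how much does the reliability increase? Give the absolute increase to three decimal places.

0.319

R_before = 0.63
R_after = 1 − (1 − 0.63)^3 = 0.949
ΔR = 0.949 − 0.63 = 0.319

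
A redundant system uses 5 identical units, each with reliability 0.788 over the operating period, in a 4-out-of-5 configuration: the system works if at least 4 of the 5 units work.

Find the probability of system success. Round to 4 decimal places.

0.7125

R = Σ_{i=4}^{5} C(5,i) p^i (1−p)^{5−i} with p = 0.788
C(5,4)·0.788^4·0.212^1 = 0.408706
C(5,5)·0.788^5·0.212^0 = 0.303830
Sum = 0.7125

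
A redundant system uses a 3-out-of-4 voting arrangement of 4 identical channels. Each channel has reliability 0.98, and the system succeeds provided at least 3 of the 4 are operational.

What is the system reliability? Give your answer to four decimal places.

0.9977

R = Σ_{i=3}^{4} C(4,i) p^i (1−p)^{4−i} with p = 0.98
C(4,3)·0.98^3·0.02^1 = 0.075295
C(4,4)·0.98^4·0.02^0 = 0.922368
Sum = 0.9977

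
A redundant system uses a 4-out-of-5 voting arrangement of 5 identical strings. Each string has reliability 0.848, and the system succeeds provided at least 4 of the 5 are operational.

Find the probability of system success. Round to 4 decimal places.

0.8315

R = Σ_{i=4}^{5} C(5,i) p^i (1−p)^{5−i} with p = 0.848
C(5,4)·0.848^4·0.152^1 = 0.393004
C(5,5)·0.848^5·0.152^0 = 0.438510
Sum = 0.8315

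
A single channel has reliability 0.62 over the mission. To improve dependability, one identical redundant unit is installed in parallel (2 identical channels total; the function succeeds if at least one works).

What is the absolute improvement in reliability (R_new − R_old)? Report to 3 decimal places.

R_before = 0.62
R_after = 1 − (1 − 0.62)^2 = 0.856
ΔR = 0.856 − 0.62 = 0.236

0.236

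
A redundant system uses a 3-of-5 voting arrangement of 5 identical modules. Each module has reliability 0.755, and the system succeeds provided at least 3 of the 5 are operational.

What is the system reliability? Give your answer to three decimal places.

R = Σ_{i=3}^{5} C(5,i) p^i (1−p)^{5−i} with p = 0.755
C(5,3)·0.755^3·0.245^2 = 0.25833
C(5,4)·0.755^4·0.245^1 = 0.39804
C(5,5)·0.755^5·0.245^0 = 0.24532
Sum = 0.902

0.902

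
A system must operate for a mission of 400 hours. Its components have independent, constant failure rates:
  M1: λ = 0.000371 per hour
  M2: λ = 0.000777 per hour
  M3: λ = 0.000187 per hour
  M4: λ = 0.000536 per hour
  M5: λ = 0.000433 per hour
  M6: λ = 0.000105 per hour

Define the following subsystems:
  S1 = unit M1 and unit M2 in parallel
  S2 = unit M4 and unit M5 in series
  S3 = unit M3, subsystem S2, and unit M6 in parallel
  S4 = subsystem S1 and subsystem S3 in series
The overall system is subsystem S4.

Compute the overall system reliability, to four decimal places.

0.9622

R(M1) = exp(−0.000371 × 400) = 0.862086
R(M2) = exp(−0.000777 × 400) = 0.732860
R(M3) = exp(−0.000187 × 400) = 0.927929
R(M4) = exp(−0.000536 × 400) = 0.807026
R(M5) = exp(−0.000433 × 400) = 0.840969
R(M6) = exp(−0.000105 × 400) = 0.958870
Parallel (M1 and M2): 1 − (1 − 0.862086)(1 − 0.732860) = 0.963158
Series (M4 and M5): 0.807026 × 0.840969 = 0.678684
Parallel (M3, [0.678684], and M6): 1 − (1 − 0.927929)(1 − 0.678684)(1 − 0.958870) = 0.999048
Series ([0.963158] and [0.999048]): 0.963158 × 0.999048 = 0.9622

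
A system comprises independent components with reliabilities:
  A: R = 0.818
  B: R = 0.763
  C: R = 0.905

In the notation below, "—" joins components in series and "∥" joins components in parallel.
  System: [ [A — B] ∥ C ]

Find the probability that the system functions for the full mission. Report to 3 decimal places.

Series (A and B): 0.81800 × 0.76300 = 0.62413
Parallel ([0.62413] and C): 1 − (1 − 0.62413)(1 − 0.90500) = 0.964

0.964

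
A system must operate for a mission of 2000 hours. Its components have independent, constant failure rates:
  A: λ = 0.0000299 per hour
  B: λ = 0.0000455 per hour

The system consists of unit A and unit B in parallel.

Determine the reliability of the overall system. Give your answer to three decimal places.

0.995

R(A) = exp(−0.0000299 × 2000) = 0.94195
R(B) = exp(−0.0000455 × 2000) = 0.91302
Parallel (A and B): 1 − (1 − 0.94195)(1 − 0.91302) = 0.995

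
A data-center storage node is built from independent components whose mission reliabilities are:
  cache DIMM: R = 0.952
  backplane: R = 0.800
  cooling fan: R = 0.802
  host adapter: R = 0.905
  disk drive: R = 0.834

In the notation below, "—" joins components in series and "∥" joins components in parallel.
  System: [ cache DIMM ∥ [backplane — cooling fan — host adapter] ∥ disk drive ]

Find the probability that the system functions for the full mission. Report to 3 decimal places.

Series (backplane, cooling fan, and host adapter): 0.80000 × 0.80200 × 0.90500 = 0.58065
Parallel (cache DIMM, [0.58065], and disk drive): 1 − (1 − 0.95200)(1 − 0.58065)(1 − 0.83400) = 0.997

0.997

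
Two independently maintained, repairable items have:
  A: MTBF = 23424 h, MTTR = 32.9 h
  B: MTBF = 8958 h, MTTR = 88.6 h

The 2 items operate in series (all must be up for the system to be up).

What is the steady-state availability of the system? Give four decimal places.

0.9888

A(A) = MTBF/(MTBF+MTTR) = 23424/(23424+32.9) = 0.998597
A(B) = MTBF/(MTBF+MTTR) = 8958/(8958+88.6) = 0.990206
Series availability: 0.998597 × 0.990206 = 0.9888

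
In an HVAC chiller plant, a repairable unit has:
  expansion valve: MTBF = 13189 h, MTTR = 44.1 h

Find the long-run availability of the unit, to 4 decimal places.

0.9967

A(expansion valve) = MTBF/(MTBF+MTTR) = 13189/(13189+44.1) = 0.9967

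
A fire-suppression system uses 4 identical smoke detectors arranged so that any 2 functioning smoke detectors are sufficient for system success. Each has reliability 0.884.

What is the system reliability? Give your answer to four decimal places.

R = Σ_{i=2}^{4} C(4,i) p^i (1−p)^{4−i} with p = 0.884
C(4,2)·0.884^2·0.116^2 = 0.063092
C(4,3)·0.884^3·0.116^1 = 0.320534
C(4,4)·0.884^4·0.116^0 = 0.610673
Sum = 0.9943

0.9943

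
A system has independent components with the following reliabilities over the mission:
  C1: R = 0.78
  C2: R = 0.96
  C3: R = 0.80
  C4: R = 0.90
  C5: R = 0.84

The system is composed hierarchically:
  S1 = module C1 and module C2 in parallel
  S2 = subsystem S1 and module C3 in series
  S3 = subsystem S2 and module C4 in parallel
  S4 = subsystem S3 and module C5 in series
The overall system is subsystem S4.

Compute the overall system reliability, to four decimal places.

Parallel (C1 and C2): 1 − (1 − 0.780000)(1 − 0.960000) = 0.991200
Series ([0.991200] and C3): 0.991200 × 0.800000 = 0.792960
Parallel ([0.792960] and C4): 1 − (1 − 0.792960)(1 − 0.900000) = 0.979296
Series ([0.979296] and C5): 0.979296 × 0.840000 = 0.8226

0.8226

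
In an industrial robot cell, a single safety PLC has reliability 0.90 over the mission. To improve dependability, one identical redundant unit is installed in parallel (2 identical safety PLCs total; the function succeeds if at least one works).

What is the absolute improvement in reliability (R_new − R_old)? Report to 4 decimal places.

R_before = 0.90
R_after = 1 − (1 − 0.90)^2 = 0.9900
ΔR = 0.9900 − 0.90 = 0.0900

0.0900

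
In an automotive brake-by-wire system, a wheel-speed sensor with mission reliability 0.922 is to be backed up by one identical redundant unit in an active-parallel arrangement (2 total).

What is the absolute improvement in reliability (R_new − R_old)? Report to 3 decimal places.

R_before = 0.922
R_after = 1 − (1 − 0.922)^2 = 0.994
ΔR = 0.994 − 0.922 = 0.072

0.072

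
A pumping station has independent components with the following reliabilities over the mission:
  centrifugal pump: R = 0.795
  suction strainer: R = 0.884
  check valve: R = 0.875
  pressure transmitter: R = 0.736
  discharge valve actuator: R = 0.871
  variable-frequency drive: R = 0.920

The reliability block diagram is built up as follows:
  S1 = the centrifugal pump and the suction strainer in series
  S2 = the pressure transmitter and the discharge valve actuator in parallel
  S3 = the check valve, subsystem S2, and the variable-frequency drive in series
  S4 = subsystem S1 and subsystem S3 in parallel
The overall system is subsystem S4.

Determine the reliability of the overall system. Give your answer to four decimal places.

0.9339

Series (centrifugal pump and suction strainer): 0.795000 × 0.884000 = 0.702780
Parallel (pressure transmitter and discharge valve actuator): 1 − (1 − 0.736000)(1 − 0.871000) = 0.965944
Series (check valve, [0.965944], and variable-frequency drive): 0.875000 × 0.965944 × 0.920000 = 0.777585
Parallel ([0.702780] and [0.777585]): 1 − (1 − 0.702780)(1 − 0.777585) = 0.9339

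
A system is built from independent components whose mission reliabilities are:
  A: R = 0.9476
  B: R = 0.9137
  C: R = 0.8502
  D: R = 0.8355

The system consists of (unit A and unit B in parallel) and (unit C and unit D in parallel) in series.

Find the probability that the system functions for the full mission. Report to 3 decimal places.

0.971

Parallel (A and B): 1 − (1 − 0.94760)(1 − 0.91370) = 0.99548
Parallel (C and D): 1 − (1 − 0.85020)(1 − 0.83550) = 0.97536
Series ([0.99548] and [0.97536]): 0.99548 × 0.97536 = 0.971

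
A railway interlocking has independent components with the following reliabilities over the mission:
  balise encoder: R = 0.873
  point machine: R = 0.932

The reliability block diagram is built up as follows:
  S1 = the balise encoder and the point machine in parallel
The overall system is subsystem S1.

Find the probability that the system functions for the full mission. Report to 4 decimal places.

Parallel (balise encoder and point machine): 1 − (1 − 0.873000)(1 − 0.932000) = 0.9914

0.9914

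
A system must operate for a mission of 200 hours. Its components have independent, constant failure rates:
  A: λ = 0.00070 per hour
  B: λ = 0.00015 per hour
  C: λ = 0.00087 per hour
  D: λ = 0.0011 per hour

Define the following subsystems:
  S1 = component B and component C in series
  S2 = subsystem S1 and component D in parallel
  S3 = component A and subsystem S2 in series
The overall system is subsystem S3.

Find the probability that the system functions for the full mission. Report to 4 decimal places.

0.8377

R(A) = exp(−0.00070 × 200) = 0.869358
R(B) = exp(−0.00015 × 200) = 0.970446
R(C) = exp(−0.00087 × 200) = 0.840297
R(D) = exp(−0.0011 × 200) = 0.802519
Series (B and C): 0.970446 × 0.840297 = 0.815463
Parallel ([0.815463] and D): 1 − (1 − 0.815463)(1 − 0.802519) = 0.963557
Series (A and [0.963557]): 0.869358 × 0.963557 = 0.8377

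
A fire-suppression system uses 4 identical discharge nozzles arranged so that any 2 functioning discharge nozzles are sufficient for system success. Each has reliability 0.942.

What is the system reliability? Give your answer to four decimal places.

R = Σ_{i=2}^{4} C(4,i) p^i (1−p)^{4−i} with p = 0.942
C(4,2)·0.942^2·0.058^2 = 0.017911
C(4,3)·0.942^3·0.058^1 = 0.193928
C(4,4)·0.942^4·0.058^0 = 0.787415
Sum = 0.9993

0.9993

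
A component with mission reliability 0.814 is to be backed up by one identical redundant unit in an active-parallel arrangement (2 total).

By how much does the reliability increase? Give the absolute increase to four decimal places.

R_before = 0.814
R_after = 1 − (1 − 0.814)^2 = 0.9654
ΔR = 0.9654 − 0.814 = 0.1514

0.1514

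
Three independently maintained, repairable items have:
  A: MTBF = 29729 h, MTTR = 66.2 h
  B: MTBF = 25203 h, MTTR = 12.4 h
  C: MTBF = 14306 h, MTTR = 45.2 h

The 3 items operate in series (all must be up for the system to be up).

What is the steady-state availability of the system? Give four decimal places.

A(A) = MTBF/(MTBF+MTTR) = 29729/(29729+66.2) = 0.997778
A(B) = MTBF/(MTBF+MTTR) = 25203/(25203+12.4) = 0.999508
A(C) = MTBF/(MTBF+MTTR) = 14306/(14306+45.2) = 0.996850
Series availability: 0.997778 × 0.999508 × 0.996850 = 0.9941

0.9941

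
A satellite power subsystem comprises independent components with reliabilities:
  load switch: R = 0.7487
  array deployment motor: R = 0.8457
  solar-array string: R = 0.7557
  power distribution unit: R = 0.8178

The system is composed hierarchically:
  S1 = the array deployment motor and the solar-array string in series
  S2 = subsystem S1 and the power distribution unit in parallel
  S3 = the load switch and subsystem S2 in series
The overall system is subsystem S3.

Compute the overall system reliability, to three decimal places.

0.699

Series (array deployment motor and solar-array string): 0.84570 × 0.75570 = 0.63910
Parallel ([0.63910] and power distribution unit): 1 − (1 − 0.63910)(1 − 0.81780) = 0.93424
Series (load switch and [0.93424]): 0.74870 × 0.93424 = 0.699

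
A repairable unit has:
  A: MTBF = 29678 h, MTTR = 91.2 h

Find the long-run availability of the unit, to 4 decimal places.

A(A) = MTBF/(MTBF+MTTR) = 29678/(29678+91.2) = 0.9969

0.9969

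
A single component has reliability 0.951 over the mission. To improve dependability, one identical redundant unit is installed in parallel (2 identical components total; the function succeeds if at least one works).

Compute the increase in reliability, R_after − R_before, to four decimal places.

0.0466

R_before = 0.951
R_after = 1 − (1 − 0.951)^2 = 0.9976
ΔR = 0.9976 − 0.951 = 0.0466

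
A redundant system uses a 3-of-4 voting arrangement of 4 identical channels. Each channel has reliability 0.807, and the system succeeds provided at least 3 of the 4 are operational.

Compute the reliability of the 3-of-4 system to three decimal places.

0.830

R = Σ_{i=3}^{4} C(4,i) p^i (1−p)^{4−i} with p = 0.807
C(4,3)·0.807^3·0.193^1 = 0.40573
C(4,4)·0.807^4·0.193^0 = 0.42413
Sum = 0.830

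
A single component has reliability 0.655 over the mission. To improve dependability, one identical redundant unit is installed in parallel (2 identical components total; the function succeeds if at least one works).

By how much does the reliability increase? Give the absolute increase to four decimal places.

0.2260

R_before = 0.655
R_after = 1 − (1 − 0.655)^2 = 0.8810
ΔR = 0.8810 − 0.655 = 0.2260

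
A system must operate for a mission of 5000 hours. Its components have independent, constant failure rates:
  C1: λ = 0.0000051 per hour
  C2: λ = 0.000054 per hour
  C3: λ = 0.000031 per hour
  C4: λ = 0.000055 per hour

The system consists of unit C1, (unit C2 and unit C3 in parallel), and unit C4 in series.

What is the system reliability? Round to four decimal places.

R(C1) = exp(−0.0000051 × 5000) = 0.974822
R(C2) = exp(−0.000054 × 5000) = 0.763379
R(C3) = exp(−0.000031 × 5000) = 0.856415
R(C4) = exp(−0.000055 × 5000) = 0.759572
Parallel (C2 and C3): 1 − (1 − 0.763379)(1 − 0.856415) = 0.966025
Series (C1, [0.966025], and C4): 0.974822 × 0.966025 × 0.759572 = 0.7153

0.7153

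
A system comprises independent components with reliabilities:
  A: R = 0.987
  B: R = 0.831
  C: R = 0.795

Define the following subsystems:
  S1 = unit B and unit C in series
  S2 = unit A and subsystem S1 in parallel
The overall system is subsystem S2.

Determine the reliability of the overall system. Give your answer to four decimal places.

0.9956

Series (B and C): 0.831000 × 0.795000 = 0.660645
Parallel (A and [0.660645]): 1 − (1 − 0.987000)(1 − 0.660645) = 0.9956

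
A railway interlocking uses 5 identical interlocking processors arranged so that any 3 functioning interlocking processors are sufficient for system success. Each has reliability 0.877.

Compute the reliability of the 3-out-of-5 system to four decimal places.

R = Σ_{i=3}^{5} C(5,i) p^i (1−p)^{5−i} with p = 0.877
C(5,3)·0.877^3·0.123^2 = 0.102049
C(5,4)·0.877^4·0.123^1 = 0.363809
C(5,5)·0.877^5·0.123^0 = 0.518798
Sum = 0.9847

0.9847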